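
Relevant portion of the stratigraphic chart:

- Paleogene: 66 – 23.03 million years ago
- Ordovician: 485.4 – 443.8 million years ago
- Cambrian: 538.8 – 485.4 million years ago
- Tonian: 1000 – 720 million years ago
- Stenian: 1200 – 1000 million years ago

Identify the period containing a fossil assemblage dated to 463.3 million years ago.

463.3 Ma lies between 485.4 and 443.8 Ma, so it falls in the Ordovician.

Ordovician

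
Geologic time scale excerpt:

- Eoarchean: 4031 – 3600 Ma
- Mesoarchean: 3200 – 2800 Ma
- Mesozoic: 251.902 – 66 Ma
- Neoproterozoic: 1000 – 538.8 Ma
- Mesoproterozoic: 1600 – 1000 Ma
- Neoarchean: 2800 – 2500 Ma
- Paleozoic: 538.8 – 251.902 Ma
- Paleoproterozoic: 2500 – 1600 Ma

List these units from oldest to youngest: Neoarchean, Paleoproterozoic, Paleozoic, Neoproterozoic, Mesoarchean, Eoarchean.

Eoarchean, Mesoarchean, Neoarchean, Paleoproterozoic, Neoproterozoic, Paleozoic

Read off each span (Ma): Neoarchean 2800–2500; Paleoproterozoic 2500–1600; Paleozoic 538.8–251.902; Neoproterozoic 1000–538.8; Mesoarchean 3200–2800; Eoarchean 4031–3600.
Larger Ma is older, so oldest→youngest is Eoarchean, Mesoarchean, Neoarchean, Paleoproterozoic, Neoproterozoic, Paleozoic.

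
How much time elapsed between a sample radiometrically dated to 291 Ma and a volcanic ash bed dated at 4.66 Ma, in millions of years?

286.34 million years

291 − 4.66 = 286.34 million years.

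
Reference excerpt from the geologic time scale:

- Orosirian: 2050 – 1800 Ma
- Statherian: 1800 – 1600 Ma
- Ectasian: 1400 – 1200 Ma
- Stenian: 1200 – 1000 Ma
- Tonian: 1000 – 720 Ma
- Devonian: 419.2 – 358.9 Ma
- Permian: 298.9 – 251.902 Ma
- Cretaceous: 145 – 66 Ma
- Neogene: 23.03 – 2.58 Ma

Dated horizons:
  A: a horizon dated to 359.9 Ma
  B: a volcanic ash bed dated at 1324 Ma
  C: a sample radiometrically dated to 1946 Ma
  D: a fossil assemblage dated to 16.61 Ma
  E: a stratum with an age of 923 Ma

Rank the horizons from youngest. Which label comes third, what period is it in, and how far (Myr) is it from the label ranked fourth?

Sorted youngest-first by Ma: D (16.61), A (359.9), E (923), B (1324), C (1946).
The third youngest is E at 923 Ma, which lies in 1000–720 Ma: the Tonian.
The fourth youngest is B at 1324 Ma; separation = |923 − 1324| = 401 Myr.

E, in the Tonian; 401 million years to B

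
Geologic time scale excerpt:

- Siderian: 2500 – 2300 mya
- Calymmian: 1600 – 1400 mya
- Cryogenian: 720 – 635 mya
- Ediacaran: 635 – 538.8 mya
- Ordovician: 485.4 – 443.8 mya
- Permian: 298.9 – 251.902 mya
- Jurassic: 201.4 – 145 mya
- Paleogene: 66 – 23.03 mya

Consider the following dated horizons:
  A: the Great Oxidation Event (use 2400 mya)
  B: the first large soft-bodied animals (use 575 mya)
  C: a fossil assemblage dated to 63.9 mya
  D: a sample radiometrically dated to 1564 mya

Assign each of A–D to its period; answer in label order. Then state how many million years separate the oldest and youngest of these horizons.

A — Siderian; B — Ediacaran; C — Paleogene; D — Calymmian; span 2336.1 million years

A: 2400 Ma lies in 2500–2300 Ma, so Siderian.
B: 575 Ma lies in 635–538.8 Ma, so Ediacaran.
C: 63.9 Ma lies in 66–23.03 Ma, so Paleogene.
D: 1564 Ma lies in 1600–1400 Ma, so Calymmian.
Oldest = 2400 Ma, youngest = 63.9 Ma → span 2336.1 Myr.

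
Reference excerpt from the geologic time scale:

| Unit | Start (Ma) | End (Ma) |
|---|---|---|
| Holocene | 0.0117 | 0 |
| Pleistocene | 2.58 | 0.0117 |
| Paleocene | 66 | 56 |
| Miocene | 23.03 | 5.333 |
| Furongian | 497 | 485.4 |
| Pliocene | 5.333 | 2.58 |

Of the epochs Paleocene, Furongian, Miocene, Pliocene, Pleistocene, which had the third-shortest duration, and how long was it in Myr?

Durations: Paleocene 10; Furongian 11.6; Miocene 17.697; Pliocene 2.753; Pleistocene 2.5683 Myr.
Sorted shortest-first: Pleistocene (2.5683), Pliocene (2.753), Paleocene (10), Furongian (11.6), Miocene (17.697).
The third shortest is Paleocene at 10 Myr.

Paleocene, 10 million years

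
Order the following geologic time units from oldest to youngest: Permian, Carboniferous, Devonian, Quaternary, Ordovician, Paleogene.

Ordovician, Devonian, Carboniferous, Permian, Paleogene, Quaternary

Group by era (each group listed oldest first) — Paleozoic: Ordovician, Devonian, Carboniferous, Permian; Cenozoic: Paleogene, Quaternary. The eras run Paleozoic → Mesozoic → Cenozoic. Concatenating the groups in that era order gives oldest to youngest directly.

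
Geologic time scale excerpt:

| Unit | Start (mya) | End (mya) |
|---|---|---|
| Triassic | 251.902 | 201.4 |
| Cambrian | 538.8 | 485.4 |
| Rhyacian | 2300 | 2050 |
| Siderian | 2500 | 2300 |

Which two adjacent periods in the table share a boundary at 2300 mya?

The Siderian ends at 2300 mya and the Rhyacian begins at 2300 mya, so they share that boundary.

Siderian and Rhyacian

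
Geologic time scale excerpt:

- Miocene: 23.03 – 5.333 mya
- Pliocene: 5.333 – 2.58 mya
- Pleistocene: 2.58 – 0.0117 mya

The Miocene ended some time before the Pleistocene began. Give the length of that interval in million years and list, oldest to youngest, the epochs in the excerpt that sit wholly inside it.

The Miocene closes at 5.333 Ma and the Pleistocene opens at 2.58 Ma, so the interval is 5.333 − 2.58 = 2.753 Myr.
An epoch fits inside if it starts at or after 5.333 Ma and ends at or before 2.58 Ma; oldest first that gives Pliocene.

2.753 million years; Pliocene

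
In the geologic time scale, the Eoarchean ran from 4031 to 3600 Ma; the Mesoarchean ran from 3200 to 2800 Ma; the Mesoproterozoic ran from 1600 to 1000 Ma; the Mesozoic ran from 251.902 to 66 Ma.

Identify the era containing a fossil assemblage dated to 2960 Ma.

Mesoarchean

2960 Ma lies between 3200 and 2800 Ma, so it falls in the Mesoarchean.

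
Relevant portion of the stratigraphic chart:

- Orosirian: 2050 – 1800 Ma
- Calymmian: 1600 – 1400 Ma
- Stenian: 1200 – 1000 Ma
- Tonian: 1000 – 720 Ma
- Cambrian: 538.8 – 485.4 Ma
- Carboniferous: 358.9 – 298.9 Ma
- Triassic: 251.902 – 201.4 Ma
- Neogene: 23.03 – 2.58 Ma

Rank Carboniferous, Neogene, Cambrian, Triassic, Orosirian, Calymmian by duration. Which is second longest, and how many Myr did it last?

Durations: Carboniferous 60; Neogene 20.45; Cambrian 53.4; Triassic 50.502; Orosirian 250; Calymmian 200 Myr.
Sorted longest-first: Orosirian (250), Calymmian (200), Carboniferous (60), Cambrian (53.4), Triassic (50.502), Neogene (20.45).
The second longest is Calymmian at 200 Myr.

Calymmian, 200 million years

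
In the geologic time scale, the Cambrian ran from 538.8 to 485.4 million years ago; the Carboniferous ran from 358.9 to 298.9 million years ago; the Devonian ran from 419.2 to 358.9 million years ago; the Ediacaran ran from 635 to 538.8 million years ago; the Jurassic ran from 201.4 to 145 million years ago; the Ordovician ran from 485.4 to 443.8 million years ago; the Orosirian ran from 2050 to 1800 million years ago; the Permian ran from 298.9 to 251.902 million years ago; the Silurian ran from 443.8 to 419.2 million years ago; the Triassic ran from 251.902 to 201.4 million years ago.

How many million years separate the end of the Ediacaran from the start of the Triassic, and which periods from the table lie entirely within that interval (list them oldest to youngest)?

End of Ediacaran = 538.8 Ma; start of Triassic = 251.902 Ma.
Gap = 538.8 − 251.902 = 286.898 Myr.
Periods wholly inside 538.8–251.902 Ma: Cambrian (538.8–485.4), Ordovician (485.4–443.8), Silurian (443.8–419.2), Devonian (419.2–358.9), Carboniferous (358.9–298.9), Permian (298.9–251.902).

286.898 million years; Cambrian, Ordovician, Silurian, Devonian, Carboniferous, Permian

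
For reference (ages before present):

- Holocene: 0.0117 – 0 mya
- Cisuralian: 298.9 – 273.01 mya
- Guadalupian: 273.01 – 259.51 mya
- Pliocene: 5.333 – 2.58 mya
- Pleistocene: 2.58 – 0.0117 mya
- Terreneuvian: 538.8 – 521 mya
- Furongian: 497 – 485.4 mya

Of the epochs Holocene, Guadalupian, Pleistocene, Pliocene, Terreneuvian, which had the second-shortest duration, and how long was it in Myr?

Pleistocene, 2.5683 million years

Durations: Holocene 0.0117; Guadalupian 13.5; Pleistocene 2.5683; Pliocene 2.753; Terreneuvian 17.8 Myr.
Sorted shortest-first: Holocene (0.0117), Pleistocene (2.5683), Pliocene (2.753), Guadalupian (13.5), Terreneuvian (17.8).
The second shortest is Pleistocene at 2.5683 Myr.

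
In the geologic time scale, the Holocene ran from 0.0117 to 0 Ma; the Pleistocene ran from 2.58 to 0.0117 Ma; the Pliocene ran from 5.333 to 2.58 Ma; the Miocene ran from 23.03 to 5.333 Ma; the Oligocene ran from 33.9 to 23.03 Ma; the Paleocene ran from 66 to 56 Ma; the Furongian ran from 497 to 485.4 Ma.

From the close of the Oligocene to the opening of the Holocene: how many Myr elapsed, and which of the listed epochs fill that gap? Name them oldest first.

23.0183 million years; Miocene, Pliocene, Pleistocene

The Oligocene closes at 23.03 Ma and the Holocene opens at 0.0117 Ma, so the interval is 23.03 − 0.0117 = 23.0183 Myr.
An epoch fits inside if it starts at or after 23.03 Ma and ends at or before 0.0117 Ma; oldest first that gives Miocene, Pliocene, Pleistocene.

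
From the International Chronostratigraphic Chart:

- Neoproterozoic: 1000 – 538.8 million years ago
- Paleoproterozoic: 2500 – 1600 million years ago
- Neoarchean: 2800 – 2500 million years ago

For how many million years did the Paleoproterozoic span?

2500 − 1600 = 900 million years.

900 million years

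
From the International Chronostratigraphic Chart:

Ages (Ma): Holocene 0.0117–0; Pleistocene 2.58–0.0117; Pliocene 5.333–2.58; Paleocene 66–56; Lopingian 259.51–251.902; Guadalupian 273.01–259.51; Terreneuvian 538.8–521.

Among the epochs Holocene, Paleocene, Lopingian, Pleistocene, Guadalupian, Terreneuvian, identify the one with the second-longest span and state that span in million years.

Durations: Holocene 0.0117; Paleocene 10; Lopingian 7.608; Pleistocene 2.5683; Guadalupian 13.5; Terreneuvian 17.8 Myr.
Sorted longest-first: Terreneuvian (17.8), Guadalupian (13.5), Paleocene (10), Lopingian (7.608), Pleistocene (2.5683), Holocene (0.0117).
The second longest is Guadalupian at 13.5 Myr.

Guadalupian, 13.5 million years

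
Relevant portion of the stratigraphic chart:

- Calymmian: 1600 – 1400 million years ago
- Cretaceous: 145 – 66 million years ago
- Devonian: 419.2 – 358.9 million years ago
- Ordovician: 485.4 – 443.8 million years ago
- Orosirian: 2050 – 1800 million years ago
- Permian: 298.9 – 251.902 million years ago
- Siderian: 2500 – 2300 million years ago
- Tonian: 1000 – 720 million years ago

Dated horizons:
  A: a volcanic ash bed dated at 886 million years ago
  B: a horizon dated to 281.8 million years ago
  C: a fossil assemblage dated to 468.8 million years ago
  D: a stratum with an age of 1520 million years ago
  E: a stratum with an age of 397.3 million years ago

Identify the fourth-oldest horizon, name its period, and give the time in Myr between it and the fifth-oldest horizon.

E, in the Devonian; 115.5 million years to B

Larger Ma means older, so oldest first: D 1520 > A 886 > C 468.8 > E 397.3 > B 281.8.
Counting 4 along gives E (397.3 Ma); the excerpt puts that inside the Devonian, 419.2–358.9 Ma.
Next in line is B (281.8 Ma), and 397.3 − 281.8 = 115.5 Myr.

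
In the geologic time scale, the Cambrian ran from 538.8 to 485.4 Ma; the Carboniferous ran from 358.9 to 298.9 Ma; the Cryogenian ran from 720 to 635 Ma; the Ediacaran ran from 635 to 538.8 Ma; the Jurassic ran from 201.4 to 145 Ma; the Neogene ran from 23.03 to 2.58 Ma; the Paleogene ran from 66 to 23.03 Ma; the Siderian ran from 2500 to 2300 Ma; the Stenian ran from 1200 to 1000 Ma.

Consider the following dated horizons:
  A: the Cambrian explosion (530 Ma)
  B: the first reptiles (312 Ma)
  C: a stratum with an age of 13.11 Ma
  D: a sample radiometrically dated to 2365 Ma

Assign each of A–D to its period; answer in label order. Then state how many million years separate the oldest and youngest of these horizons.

A — Cambrian; B — Carboniferous; C — Neogene; D — Siderian; span 2351.89 million years

A: 530 Ma lies in 538.8–485.4 Ma, so Cambrian.
B: 312 Ma lies in 358.9–298.9 Ma, so Carboniferous.
C: 13.11 Ma lies in 23.03–2.58 Ma, so Neogene.
D: 2365 Ma lies in 2500–2300 Ma, so Siderian.
Oldest = 2365 Ma, youngest = 13.11 Ma → span 2351.89 Myr.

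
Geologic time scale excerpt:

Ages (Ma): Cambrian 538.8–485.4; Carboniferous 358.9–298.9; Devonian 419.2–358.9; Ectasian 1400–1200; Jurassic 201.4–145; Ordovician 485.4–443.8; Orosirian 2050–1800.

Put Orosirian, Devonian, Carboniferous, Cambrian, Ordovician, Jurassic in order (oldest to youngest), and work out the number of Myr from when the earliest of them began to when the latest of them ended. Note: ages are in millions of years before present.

From the excerpt: Orosirian 2050–1800; Devonian 419.2–358.9; Carboniferous 358.9–298.9; Cambrian 538.8–485.4; Ordovician 485.4–443.8; Jurassic 201.4–145 (Ma).
Larger Ma is earlier, so the oldest is Orosirian and the youngest is Jurassic; oldest to youngest: Orosirian, Cambrian, Ordovician, Devonian, Carboniferous, Jurassic.
Oldest start 2050 minus youngest end 145 gives 1905 Myr overall.

Orosirian, Cambrian, Ordovician, Devonian, Carboniferous, Jurassic; total span 1905 Myr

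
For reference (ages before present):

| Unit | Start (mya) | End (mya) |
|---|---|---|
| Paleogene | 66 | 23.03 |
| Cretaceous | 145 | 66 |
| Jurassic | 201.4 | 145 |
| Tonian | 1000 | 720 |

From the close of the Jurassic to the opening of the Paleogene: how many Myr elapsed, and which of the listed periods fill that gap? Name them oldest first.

The Jurassic closes at 145 Ma and the Paleogene opens at 66 Ma, so the interval is 145 − 66 = 79 Myr.
A period fits inside if it starts at or after 145 Ma and ends at or before 66 Ma; oldest first that gives Cretaceous.

79 million years; Cretaceous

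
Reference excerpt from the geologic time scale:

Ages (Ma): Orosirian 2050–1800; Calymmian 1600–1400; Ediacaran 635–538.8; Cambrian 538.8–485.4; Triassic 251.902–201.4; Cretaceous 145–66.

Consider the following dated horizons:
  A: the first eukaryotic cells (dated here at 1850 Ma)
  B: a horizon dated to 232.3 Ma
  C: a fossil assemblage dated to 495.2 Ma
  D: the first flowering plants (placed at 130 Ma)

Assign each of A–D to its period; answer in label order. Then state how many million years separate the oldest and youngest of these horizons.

A — Orosirian; B — Triassic; C — Cambrian; D — Cretaceous; span 1720 million years

Match each age against the start–end ranges in the excerpt: A = 1850 Ma → Orosirian (2050–1800); B = 232.3 Ma → Triassic (251.902–201.4); C = 495.2 Ma → Cambrian (538.8–485.4); D = 130 Ma → Cretaceous (145–66).
The largest age is 1850 Ma and the smallest is 130 Ma; their difference is 1720 Myr.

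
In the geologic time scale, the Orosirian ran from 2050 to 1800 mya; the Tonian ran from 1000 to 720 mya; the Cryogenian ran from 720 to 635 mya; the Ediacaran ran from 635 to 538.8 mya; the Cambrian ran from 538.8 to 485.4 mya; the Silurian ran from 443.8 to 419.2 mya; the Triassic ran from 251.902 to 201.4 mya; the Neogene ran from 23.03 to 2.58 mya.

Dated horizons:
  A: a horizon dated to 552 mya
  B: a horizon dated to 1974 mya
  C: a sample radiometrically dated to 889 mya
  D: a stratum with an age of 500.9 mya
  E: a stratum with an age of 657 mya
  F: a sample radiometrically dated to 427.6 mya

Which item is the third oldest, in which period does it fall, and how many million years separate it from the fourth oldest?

Sorted oldest-first by Ma: B (1974), C (889), E (657), A (552), D (500.9), F (427.6).
The third oldest is E at 657 Ma, which lies in 720–635 Ma: the Cryogenian.
The fourth oldest is A at 552 Ma; separation = |657 − 552| = 105 Myr.

E, in the Cryogenian; 105 million years to A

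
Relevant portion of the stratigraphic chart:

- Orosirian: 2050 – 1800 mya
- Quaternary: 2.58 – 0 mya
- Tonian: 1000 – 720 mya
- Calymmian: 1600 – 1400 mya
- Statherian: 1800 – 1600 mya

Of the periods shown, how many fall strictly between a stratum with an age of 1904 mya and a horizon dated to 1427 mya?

1

1904 Ma sits inside the Orosirian (2050–1800) and 1427 Ma inside the Calymmian (1600–1400); neither of those is wholly between the two dates.
The listed periods lying completely between them are Statherian — 1 in all.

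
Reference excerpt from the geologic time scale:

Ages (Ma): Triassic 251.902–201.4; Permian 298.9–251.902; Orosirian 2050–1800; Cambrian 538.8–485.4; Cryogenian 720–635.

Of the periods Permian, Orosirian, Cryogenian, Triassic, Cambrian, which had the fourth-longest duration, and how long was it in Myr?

Durations: Permian 46.998; Orosirian 250; Cryogenian 85; Triassic 50.502; Cambrian 53.4 Myr.
Sorted longest-first: Orosirian (250), Cryogenian (85), Cambrian (53.4), Triassic (50.502), Permian (46.998).
The fourth longest is Triassic at 50.502 Myr.

Triassic, 50.502 million years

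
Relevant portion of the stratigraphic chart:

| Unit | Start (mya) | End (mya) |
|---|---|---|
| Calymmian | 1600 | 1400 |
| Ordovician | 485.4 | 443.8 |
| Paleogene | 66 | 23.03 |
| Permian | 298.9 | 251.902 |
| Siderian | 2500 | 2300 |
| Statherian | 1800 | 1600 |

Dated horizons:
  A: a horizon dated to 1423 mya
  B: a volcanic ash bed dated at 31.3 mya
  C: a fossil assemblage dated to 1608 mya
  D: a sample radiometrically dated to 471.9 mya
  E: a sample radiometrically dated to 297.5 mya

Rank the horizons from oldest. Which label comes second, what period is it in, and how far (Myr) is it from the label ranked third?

A, in the Calymmian; 951.1 million years to D

Sorted oldest-first by Ma: C (1608), A (1423), D (471.9), E (297.5), B (31.3).
The second oldest is A at 1423 Ma, which lies in 1600–1400 Ma: the Calymmian.
The third oldest is D at 471.9 Ma; separation = |1423 − 471.9| = 951.1 Myr.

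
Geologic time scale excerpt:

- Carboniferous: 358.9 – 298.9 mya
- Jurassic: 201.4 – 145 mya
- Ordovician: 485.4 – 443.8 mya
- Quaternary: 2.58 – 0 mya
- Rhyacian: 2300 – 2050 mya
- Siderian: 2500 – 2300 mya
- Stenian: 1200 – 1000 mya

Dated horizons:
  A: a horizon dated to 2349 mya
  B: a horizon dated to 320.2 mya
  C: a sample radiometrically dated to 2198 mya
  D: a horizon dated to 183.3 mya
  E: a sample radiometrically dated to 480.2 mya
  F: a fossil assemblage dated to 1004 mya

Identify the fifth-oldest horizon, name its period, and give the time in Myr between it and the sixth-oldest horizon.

Larger Ma means older, so oldest first: A 2349 > C 2198 > F 1004 > E 480.2 > B 320.2 > D 183.3.
Counting 5 along gives B (320.2 Ma); the excerpt puts that inside the Carboniferous, 358.9–298.9 Ma.
Next in line is D (183.3 Ma), and 320.2 − 183.3 = 136.9 Myr.

B, in the Carboniferous; 136.9 million years to D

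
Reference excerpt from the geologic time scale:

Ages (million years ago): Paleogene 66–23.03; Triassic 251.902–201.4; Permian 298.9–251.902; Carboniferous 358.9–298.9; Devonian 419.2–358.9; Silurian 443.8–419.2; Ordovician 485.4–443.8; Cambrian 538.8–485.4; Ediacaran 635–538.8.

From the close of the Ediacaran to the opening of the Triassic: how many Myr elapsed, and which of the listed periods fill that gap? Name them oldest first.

The Ediacaran closes at 538.8 Ma and the Triassic opens at 251.902 Ma, so the interval is 538.8 − 251.902 = 286.898 Myr.
A period fits inside if it starts at or after 538.8 Ma and ends at or before 251.902 Ma; oldest first that gives Cambrian, Ordovician, Silurian, Devonian, Carboniferous, Permian.

286.898 million years; Cambrian, Ordovician, Silurian, Devonian, Carboniferous, Permian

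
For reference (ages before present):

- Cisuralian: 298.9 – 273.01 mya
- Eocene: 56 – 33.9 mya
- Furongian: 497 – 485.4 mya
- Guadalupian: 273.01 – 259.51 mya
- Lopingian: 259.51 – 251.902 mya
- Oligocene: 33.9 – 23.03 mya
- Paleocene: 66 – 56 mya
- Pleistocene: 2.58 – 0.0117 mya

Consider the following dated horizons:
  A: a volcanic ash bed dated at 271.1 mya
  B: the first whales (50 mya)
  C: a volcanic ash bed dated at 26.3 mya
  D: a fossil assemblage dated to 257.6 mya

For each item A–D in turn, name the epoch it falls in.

A: 271.1 Ma lies in 273.01–259.51 Ma, so Guadalupian.
B: 50 Ma lies in 56–33.9 Ma, so Eocene.
C: 26.3 Ma lies in 33.9–23.03 Ma, so Oligocene.
D: 257.6 Ma lies in 259.51–251.902 Ma, so Lopingian.

A — Guadalupian; B — Eocene; C — Oligocene; D — Lopingian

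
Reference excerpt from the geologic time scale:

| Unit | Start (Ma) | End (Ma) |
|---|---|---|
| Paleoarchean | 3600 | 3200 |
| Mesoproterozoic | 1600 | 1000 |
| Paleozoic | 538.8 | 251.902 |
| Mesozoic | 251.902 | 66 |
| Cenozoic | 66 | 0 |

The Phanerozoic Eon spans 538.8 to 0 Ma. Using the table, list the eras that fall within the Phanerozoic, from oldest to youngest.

Paleozoic, Mesozoic, Cenozoic

Eras with both bounds inside 538.8–0 Ma: Paleozoic (538.8–251.902), Mesozoic (251.902–66), Cenozoic (66–0).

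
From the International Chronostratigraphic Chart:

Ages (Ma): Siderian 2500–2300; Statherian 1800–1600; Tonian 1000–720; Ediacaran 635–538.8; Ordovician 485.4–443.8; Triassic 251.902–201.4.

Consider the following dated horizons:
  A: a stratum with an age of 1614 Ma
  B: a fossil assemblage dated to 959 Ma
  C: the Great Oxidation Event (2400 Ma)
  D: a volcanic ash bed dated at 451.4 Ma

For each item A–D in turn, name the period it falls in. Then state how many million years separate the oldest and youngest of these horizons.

Match each age against the start–end ranges in the excerpt: A = 1614 Ma → Statherian (1800–1600); B = 959 Ma → Tonian (1000–720); C = 2400 Ma → Siderian (2500–2300); D = 451.4 Ma → Ordovician (485.4–443.8).
The largest age is 2400 Ma and the smallest is 451.4 Ma; their difference is 1948.6 Myr.

A — Statherian; B — Tonian; C — Siderian; D — Ordovician; span 1948.6 million years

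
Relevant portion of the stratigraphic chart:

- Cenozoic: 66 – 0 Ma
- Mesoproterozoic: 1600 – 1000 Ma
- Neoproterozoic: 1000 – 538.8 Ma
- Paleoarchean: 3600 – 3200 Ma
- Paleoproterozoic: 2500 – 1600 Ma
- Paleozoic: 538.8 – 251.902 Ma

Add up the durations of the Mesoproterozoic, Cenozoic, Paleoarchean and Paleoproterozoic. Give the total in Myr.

Duration is start − end for each: (1600 − 1000) + (66 − 0) + (3600 − 3200) + (2500 − 1600).
That is 600 + 66 + 400 + 900, which totals 1966 million years.

1966 million years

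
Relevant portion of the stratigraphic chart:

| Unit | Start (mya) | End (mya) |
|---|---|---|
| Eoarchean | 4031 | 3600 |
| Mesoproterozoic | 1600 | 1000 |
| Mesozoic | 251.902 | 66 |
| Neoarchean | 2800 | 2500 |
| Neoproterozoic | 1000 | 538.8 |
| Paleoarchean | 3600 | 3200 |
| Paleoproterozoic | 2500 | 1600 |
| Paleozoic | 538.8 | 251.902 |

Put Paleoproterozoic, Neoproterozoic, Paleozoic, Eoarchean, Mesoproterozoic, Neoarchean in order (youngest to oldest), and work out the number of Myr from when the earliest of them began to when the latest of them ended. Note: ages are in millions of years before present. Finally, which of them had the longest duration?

Paleozoic, Neoproterozoic, Mesoproterozoic, Paleoproterozoic, Neoarchean, Eoarchean; total span 3779.098 Myr; longest is Paleoproterozoic

From the excerpt: Paleoproterozoic 2500–1600; Neoproterozoic 1000–538.8; Paleozoic 538.8–251.902; Eoarchean 4031–3600; Mesoproterozoic 1600–1000; Neoarchean 2800–2500 (Ma).
Larger Ma is earlier, so the oldest is Eoarchean and the youngest is Paleozoic; youngest to oldest: Paleozoic, Neoproterozoic, Mesoproterozoic, Paleoproterozoic, Neoarchean, Eoarchean.
Oldest start 4031 minus youngest end 251.902 gives 3779.098 Myr overall.
Individual lengths (start − end): Neoproterozoic 461.2; Neoarchean 300; Paleoproterozoic 900; Mesoproterozoic 600; Eoarchean 431; Paleozoic 286.898. The largest is Paleoproterozoic at 900 Myr.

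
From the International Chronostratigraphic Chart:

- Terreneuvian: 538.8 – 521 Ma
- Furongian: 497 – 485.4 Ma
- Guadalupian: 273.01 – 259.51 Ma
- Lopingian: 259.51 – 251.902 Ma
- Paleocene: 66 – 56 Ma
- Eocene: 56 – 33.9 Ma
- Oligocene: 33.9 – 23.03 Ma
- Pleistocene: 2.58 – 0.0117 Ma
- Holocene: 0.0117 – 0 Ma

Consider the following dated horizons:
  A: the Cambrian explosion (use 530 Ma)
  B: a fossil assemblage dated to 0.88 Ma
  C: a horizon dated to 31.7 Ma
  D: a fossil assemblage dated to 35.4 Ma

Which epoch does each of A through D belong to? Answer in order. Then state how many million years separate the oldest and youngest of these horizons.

A — Terreneuvian; B — Pleistocene; C — Oligocene; D — Eocene; span 529.12 million years

Match each age against the start–end ranges in the excerpt: A = 530 Ma → Terreneuvian (538.8–521); B = 0.88 Ma → Pleistocene (2.58–0.0117); C = 31.7 Ma → Oligocene (33.9–23.03); D = 35.4 Ma → Eocene (56–33.9).
The largest age is 530 Ma and the smallest is 0.88 Ma; their difference is 529.12 Myr.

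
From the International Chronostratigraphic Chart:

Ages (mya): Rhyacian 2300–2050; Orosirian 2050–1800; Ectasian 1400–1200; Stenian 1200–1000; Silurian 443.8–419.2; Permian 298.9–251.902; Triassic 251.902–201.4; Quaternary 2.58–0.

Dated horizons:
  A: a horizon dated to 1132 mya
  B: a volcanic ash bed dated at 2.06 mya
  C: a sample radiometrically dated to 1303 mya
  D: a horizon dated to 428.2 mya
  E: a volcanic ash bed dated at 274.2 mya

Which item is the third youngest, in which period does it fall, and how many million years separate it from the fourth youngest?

D, in the Silurian; 703.8 million years to A

Sorted youngest-first by Ma: B (2.06), E (274.2), D (428.2), A (1132), C (1303).
The third youngest is D at 428.2 Ma, which lies in 443.8–419.2 Ma: the Silurian.
The fourth youngest is A at 1132 Ma; separation = |428.2 − 1132| = 703.8 Myr.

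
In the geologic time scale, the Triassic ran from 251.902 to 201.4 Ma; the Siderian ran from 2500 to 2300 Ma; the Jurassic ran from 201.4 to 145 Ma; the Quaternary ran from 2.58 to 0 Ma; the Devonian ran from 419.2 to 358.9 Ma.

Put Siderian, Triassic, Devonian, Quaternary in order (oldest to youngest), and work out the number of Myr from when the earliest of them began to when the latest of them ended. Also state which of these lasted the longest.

Start ages (Ma): Siderian 2500, Devonian 419.2, Triassic 251.902, Quaternary 2.58.
Ordered oldest to youngest: Siderian, Devonian, Triassic, Quaternary.
Span = 2500 − 0 = 2500 Myr.
Durations: Triassic 50.502, Quaternary 2.58, Siderian 200, Devonian 60.3 → longest is Siderian (200 Myr).

Siderian, Devonian, Triassic, Quaternary; total span 2500 Myr; longest is Siderian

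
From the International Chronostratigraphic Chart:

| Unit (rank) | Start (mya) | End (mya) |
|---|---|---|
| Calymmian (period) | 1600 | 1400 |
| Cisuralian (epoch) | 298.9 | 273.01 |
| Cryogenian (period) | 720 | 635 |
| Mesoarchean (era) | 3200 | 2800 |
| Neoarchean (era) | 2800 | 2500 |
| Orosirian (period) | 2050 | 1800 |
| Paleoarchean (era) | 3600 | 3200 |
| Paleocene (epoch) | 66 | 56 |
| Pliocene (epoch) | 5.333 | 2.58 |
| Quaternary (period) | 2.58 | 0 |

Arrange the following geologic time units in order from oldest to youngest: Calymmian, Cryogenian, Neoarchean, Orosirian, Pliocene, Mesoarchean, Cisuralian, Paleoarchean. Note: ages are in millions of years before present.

Paleoarchean → Mesoarchean → Neoarchean → Orosirian → Calymmian → Cryogenian → Cisuralian → Pliocene

Sorting by start age (descending Ma, since larger Ma = older): Paleoarchean began 3600, Mesoarchean began 3200, Neoarchean began 2800, Orosirian began 2050, Calymmian began 1600, Cryogenian began 720, Cisuralian began 298.9, Pliocene began 5.333.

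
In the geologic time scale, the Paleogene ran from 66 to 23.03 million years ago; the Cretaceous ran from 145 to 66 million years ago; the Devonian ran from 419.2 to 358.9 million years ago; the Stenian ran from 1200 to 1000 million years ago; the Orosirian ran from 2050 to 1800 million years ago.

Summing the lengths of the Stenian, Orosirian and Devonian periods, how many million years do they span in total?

Duration is start − end for each: (1200 − 1000) + (2050 − 1800) + (419.2 − 358.9).
That is 200 + 250 + 60.3, which totals 510.3 million years.

510.3 million years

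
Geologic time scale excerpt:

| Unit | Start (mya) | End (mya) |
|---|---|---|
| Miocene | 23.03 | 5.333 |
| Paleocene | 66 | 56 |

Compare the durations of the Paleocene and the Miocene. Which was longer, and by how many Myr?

Paleocene: 66 − 56 = 10 Myr.
Miocene: 23.03 − 5.333 = 17.697 Myr.
Difference: 17.697 − 10 = 7.697 Myr, so the Miocene was longer.

Miocene, by 7.697 million years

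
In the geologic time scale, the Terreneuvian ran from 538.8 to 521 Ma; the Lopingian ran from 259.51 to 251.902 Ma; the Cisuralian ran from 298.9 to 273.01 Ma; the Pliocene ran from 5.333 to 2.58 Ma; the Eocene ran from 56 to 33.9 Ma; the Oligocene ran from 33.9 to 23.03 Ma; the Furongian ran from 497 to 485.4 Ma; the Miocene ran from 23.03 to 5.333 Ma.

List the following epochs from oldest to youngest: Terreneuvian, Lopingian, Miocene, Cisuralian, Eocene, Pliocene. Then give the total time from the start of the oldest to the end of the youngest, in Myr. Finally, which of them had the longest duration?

From the excerpt: Terreneuvian 538.8–521; Lopingian 259.51–251.902; Miocene 23.03–5.333; Cisuralian 298.9–273.01; Eocene 56–33.9; Pliocene 5.333–2.58 (Ma).
Larger Ma is earlier, so the oldest is Terreneuvian and the youngest is Pliocene; oldest to youngest: Terreneuvian, Cisuralian, Lopingian, Eocene, Miocene, Pliocene.
Oldest start 538.8 minus youngest end 2.58 gives 536.22 Myr overall.
Individual lengths (start − end): Lopingian 7.608; Eocene 22.1; Cisuralian 25.89; Pliocene 2.753; Terreneuvian 17.8; Miocene 17.697. The largest is Cisuralian at 25.89 Myr.

Terreneuvian → Cisuralian → Lopingian → Eocene → Miocene → Pliocene; total span 536.22 Myr; longest is Cisuralian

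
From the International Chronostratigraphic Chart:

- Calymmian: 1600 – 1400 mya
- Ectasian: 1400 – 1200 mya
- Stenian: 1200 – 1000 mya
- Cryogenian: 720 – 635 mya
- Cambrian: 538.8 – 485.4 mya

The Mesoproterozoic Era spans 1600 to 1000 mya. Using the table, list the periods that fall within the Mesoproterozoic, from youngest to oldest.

Periods with both bounds inside 1600–1000 Ma: Stenian (1200–1000), Ectasian (1400–1200), Calymmian (1600–1400).

Stenian, Ectasian, Calymmian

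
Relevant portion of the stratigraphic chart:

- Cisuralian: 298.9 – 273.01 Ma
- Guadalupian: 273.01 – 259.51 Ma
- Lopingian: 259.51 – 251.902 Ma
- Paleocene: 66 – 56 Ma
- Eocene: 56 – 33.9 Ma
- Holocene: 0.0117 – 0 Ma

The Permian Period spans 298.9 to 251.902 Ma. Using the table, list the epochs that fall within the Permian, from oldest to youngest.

Cisuralian, Guadalupian, Lopingian

Epochs with both bounds inside 298.9–251.902 Ma: Cisuralian (298.9–273.01), Guadalupian (273.01–259.51), Lopingian (259.51–251.902).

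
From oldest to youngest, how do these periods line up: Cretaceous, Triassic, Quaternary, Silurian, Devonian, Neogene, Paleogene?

Silurian, Devonian, Triassic, Cretaceous, Paleogene, Neogene, Quaternary

Era membership (oldest first within each) — Paleozoic: Silurian, Devonian; Mesozoic: Triassic, Cretaceous; Cenozoic: Paleogene, Neogene, Quaternary. Paleozoic precedes Mesozoic, which precedes Cenozoic. Concatenating the groups in that era order gives oldest to youngest directly.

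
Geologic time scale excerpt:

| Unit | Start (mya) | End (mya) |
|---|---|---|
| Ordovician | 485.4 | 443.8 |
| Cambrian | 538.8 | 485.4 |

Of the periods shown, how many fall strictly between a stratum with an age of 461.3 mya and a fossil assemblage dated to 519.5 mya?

0

The older date is 519.5 Ma and the younger is 461.3 Ma.
No period both begins after 519.5 Ma and ends before 461.3 Ma, so the count is 0.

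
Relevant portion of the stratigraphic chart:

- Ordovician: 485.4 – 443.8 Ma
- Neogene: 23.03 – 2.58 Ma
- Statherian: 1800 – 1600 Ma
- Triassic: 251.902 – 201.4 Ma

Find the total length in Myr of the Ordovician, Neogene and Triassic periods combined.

112.552 million years

Duration is start − end for each: (485.4 − 443.8) + (23.03 − 2.58) + (251.902 − 201.4).
That is 41.6 + 20.45 + 50.502, which totals 112.552 million years.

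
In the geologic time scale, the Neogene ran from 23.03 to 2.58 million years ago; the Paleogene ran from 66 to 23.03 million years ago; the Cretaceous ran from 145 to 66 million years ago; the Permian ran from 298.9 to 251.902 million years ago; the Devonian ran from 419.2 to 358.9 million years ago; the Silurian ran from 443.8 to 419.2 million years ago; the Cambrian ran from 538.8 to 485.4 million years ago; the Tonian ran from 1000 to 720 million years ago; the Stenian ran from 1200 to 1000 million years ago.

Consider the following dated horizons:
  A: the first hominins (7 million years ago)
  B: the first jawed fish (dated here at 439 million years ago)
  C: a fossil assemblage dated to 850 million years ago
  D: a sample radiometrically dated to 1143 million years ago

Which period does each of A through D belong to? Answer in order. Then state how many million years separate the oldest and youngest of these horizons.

Match each age against the start–end ranges in the excerpt: A = 7 Ma → Neogene (23.03–2.58); B = 439 Ma → Silurian (443.8–419.2); C = 850 Ma → Tonian (1000–720); D = 1143 Ma → Stenian (1200–1000).
The largest age is 1143 Ma and the smallest is 7 Ma; their difference is 1136 Myr.

A — Neogene; B — Silurian; C — Tonian; D — Stenian; span 1136 million years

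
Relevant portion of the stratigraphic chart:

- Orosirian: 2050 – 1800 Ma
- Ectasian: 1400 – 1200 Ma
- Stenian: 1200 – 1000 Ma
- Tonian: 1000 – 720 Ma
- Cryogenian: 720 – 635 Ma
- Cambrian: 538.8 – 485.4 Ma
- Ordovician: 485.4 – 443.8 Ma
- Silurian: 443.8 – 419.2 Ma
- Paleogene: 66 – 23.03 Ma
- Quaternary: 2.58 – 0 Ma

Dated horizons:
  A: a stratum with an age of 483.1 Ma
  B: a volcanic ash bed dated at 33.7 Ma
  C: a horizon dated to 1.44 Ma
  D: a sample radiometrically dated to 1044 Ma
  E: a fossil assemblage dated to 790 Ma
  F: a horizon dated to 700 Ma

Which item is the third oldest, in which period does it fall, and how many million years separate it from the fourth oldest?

Larger Ma means older, so oldest first: D 1044 > E 790 > F 700 > A 483.1 > B 33.7 > C 1.44.
Counting 3 along gives F (700 Ma); the excerpt puts that inside the Cryogenian, 720–635 Ma.
Next in line is A (483.1 Ma), and 700 − 483.1 = 216.9 Myr.

F, in the Cryogenian; 216.9 million years to A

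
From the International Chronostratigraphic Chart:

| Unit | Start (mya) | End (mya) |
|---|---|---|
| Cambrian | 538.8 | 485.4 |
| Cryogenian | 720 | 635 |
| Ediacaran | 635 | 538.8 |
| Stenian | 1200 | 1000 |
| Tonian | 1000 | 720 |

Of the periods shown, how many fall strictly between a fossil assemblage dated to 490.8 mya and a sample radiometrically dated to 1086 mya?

3

The older date is 1086 Ma and the younger is 490.8 Ma.
Periods with start < 1086 and end > 490.8 Ma: Tonian (1000–720), Cryogenian (720–635), Ediacaran (635–538.8).
That is 3 complete periods.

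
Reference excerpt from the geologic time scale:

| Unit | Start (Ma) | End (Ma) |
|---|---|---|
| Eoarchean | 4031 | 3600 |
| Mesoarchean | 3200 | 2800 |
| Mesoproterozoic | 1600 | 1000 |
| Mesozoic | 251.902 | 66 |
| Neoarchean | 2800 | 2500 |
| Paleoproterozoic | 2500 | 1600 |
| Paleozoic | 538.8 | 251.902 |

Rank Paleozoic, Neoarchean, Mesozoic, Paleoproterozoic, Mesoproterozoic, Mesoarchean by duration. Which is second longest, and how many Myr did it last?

Mesoproterozoic, 600 million years

Start − end for each: Paleozoic 538.8 − 251.902 = 286.898; Neoarchean 2800 − 2500 = 300; Mesozoic 251.902 − 66 = 185.902; Paleoproterozoic 2500 − 1600 = 900; Mesoproterozoic 1600 − 1000 = 600; Mesoarchean 3200 − 2800 = 400.
Ranking these from longest: Paleoproterozoic > Mesoproterozoic > Mesoarchean > Neoarchean > Paleozoic > Mesozoic.
Position 2 in that ranking is Mesoproterozoic, which lasted 600 Myr.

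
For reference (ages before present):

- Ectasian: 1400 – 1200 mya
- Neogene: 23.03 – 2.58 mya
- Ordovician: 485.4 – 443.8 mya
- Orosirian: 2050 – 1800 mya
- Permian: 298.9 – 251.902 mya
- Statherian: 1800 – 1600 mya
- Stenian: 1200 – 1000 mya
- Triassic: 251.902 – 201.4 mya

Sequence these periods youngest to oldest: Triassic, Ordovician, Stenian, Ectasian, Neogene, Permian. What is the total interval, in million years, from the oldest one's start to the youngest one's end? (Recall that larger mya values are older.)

Start ages (Ma): Ectasian 1400, Stenian 1200, Ordovician 485.4, Permian 298.9, Triassic 251.902, Neogene 23.03.
Ordered youngest to oldest: Neogene, Triassic, Permian, Ordovician, Stenian, Ectasian.
Span = 1400 − 2.58 = 1397.42 Myr.

Neogene → Triassic → Permian → Ordovician → Stenian → Ectasian; total span 1397.42 Myr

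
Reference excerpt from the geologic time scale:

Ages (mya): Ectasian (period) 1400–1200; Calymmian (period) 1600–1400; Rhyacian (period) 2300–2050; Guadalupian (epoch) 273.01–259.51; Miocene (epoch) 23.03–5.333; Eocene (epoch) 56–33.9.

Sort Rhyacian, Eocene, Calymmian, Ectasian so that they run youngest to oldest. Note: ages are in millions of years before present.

Eocene → Ectasian → Calymmian → Rhyacian

Read off each span (Ma): Rhyacian 2300–2050; Eocene 56–33.9; Calymmian 1600–1400; Ectasian 1400–1200.
Larger Ma is older, so oldest→youngest is Rhyacian, Calymmian, Ectasian, Eocene; reverse it for youngest→oldest.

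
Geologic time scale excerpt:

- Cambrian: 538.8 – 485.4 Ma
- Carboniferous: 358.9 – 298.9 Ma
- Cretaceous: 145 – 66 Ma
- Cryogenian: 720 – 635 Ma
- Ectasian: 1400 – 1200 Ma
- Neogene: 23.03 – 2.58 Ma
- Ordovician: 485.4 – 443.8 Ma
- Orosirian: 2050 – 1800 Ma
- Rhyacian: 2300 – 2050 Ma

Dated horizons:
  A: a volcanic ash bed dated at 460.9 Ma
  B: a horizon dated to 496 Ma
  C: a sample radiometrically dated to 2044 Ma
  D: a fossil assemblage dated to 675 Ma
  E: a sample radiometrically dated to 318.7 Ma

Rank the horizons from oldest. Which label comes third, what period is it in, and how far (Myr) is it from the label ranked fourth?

B, in the Cambrian; 35.1 million years to A

Sorted oldest-first by Ma: C (2044), D (675), B (496), A (460.9), E (318.7).
The third oldest is B at 496 Ma, which lies in 538.8–485.4 Ma: the Cambrian.
The fourth oldest is A at 460.9 Ma; separation = |496 − 460.9| = 35.1 Myr.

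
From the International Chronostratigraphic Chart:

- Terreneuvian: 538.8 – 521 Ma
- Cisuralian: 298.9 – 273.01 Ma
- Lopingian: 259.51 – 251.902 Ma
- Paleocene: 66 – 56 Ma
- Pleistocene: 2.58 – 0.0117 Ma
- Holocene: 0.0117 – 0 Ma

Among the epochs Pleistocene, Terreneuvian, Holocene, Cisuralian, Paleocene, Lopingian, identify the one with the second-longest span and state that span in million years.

Terreneuvian, 17.8 million years

Start − end for each: Pleistocene 2.58 − 0.0117 = 2.5683; Terreneuvian 538.8 − 521 = 17.8; Holocene 0.0117 − 0 = 0.0117; Cisuralian 298.9 − 273.01 = 25.89; Paleocene 66 − 56 = 10; Lopingian 259.51 − 251.902 = 7.608.
Ranking these from longest: Cisuralian > Terreneuvian > Paleocene > Lopingian > Pleistocene > Holocene.
Position 2 in that ranking is Terreneuvian, which lasted 17.8 Myr.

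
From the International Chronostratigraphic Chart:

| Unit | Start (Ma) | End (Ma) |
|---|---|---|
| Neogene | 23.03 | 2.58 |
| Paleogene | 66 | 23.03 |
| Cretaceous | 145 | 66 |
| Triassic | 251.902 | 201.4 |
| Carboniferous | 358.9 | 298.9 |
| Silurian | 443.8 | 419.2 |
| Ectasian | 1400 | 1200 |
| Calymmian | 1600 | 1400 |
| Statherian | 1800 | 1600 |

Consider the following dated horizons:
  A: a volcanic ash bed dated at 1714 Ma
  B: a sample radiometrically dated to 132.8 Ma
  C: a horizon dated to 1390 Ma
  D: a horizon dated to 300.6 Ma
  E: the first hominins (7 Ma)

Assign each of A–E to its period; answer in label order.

A — Statherian; B — Cretaceous; C — Ectasian; D — Carboniferous; E — Neogene

Match each age against the start–end ranges in the excerpt: A = 1714 Ma → Statherian (1800–1600); B = 132.8 Ma → Cretaceous (145–66); C = 1390 Ma → Ectasian (1400–1200); D = 300.6 Ma → Carboniferous (358.9–298.9); E = 7 Ma → Neogene (23.03–2.58).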